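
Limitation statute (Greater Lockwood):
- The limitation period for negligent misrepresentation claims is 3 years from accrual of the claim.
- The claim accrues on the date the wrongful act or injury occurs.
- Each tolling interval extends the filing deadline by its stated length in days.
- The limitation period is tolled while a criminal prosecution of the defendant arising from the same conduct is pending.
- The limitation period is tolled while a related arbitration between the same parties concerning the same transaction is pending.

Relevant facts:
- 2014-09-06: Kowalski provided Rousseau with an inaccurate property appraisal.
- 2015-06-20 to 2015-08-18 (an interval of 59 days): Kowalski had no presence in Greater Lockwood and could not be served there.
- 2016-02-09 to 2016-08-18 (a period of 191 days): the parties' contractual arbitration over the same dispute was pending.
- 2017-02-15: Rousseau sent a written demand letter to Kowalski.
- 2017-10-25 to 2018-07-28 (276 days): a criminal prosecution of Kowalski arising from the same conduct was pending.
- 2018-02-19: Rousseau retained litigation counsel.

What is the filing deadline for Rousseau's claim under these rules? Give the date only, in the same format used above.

2018-12-17

The claim accrued on 2014-09-06, the date of the act.
3 years from 2014-09-06 is 2017-09-06.
Because the pending related arbitration ran from 2016-02-09 to 2016-08-18, the deadline is extended by 191 days to 2018-03-16.
The period was tolled for 276 days by the pending criminal prosecution (2017-10-25 to 2018-07-28), pushing the deadline to 2018-12-17.
Although the defendant's absence ran from 2015-06-20 to 2015-08-18, the stated rules do not make that a tolling event, so it is disregarded.
None of the other events listed affects the running of the period under the stated rules.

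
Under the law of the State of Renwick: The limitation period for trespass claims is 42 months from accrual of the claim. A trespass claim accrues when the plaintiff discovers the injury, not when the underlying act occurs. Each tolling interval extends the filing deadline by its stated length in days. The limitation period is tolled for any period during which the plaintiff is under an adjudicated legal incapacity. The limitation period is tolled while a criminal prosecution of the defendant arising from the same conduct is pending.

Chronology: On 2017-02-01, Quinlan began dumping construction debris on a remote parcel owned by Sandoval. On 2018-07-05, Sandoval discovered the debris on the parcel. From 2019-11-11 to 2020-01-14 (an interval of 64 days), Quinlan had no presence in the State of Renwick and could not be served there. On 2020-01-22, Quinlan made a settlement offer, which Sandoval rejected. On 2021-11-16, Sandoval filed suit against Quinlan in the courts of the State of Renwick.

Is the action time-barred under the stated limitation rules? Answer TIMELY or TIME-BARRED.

TIMELY

Under the discovery rule, the claim accrued on 2018-07-05, when Sandoval discovered the injury — not on the 2017-02-01 date of the underlying act.
42 months from 2018-07-05 is 2022-01-05.
Although the defendant's absence ran from 2019-11-11 to 2020-01-14, the stated rules do not make that a tolling event, so it is disregarded.
Nothing else in the chronology tolls or restarts the period.
The 2021-11-16 filing precedes the 2022-01-05 deadline; the claim is timely.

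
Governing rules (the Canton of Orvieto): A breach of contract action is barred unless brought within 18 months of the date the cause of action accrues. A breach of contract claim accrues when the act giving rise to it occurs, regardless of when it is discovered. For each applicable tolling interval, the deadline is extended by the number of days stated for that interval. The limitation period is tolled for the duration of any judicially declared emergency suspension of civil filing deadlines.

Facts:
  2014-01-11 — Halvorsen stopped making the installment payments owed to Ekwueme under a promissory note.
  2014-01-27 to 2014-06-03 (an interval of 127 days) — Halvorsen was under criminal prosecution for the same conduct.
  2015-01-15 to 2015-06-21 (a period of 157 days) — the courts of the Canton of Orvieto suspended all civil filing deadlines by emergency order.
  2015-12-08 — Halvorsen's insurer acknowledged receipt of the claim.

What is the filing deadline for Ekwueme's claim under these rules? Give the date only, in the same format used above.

The limitation period began to run on 2014-01-11.
18 months from 2014-01-11 is 2015-07-11.
The emergency suspension of filing deadlines from 2015-01-15 to 2015-06-21 tolled the period for 157 days, extending the deadline to 2015-12-15.
The pending criminal prosecution from 2014-01-27 to 2014-06-03 does not toll the period, because no stated rule makes a criminal prosecution a tolling event.
Nothing else in the chronology tolls or restarts the period.

2015-12-15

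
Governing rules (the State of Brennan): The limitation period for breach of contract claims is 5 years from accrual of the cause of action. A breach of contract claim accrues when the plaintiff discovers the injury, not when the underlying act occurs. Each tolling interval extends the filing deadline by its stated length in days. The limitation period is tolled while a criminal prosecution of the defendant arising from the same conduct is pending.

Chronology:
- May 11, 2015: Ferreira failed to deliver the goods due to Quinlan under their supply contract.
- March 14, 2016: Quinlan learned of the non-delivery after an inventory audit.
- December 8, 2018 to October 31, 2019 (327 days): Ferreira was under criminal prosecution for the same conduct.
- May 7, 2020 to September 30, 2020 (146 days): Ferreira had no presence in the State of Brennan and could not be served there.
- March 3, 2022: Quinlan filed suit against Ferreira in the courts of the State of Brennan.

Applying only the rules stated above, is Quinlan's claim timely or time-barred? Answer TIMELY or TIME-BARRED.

TIME-BARRED

Accrual is tied to discovery, so the period began on March 14, 2016 rather than on May 11, 2015 when the act occurred.
5 years from March 14, 2016 is March 14, 2021.
The period was tolled for 327 days by the pending criminal prosecution (December 8, 2018 to October 31, 2019), pushing the deadline to February 4, 2022.
Although the defendant's absence ran from May 7, 2020 to September 30, 2020, the stated rules do not make that a tolling event, so it is disregarded.
Quinlan filed on March 3, 2022, after the February 4, 2022 deadline, so the action is time-barred.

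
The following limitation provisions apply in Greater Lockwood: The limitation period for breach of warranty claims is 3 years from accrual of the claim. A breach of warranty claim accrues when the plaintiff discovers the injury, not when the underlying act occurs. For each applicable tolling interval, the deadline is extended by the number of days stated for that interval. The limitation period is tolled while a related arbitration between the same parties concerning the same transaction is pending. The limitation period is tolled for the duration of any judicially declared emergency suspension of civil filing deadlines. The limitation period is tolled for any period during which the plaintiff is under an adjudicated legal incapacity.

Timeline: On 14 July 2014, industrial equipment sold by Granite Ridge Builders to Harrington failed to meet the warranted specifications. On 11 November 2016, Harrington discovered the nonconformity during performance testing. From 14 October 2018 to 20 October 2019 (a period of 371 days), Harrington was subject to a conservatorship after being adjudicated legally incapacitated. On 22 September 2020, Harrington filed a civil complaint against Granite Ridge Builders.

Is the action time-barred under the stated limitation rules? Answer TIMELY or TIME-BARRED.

TIMELY

The claim did not accrue until Harrington discovered the injury on 11 November 2016; the 14 July 2014 act date does not start the clock under the stated rule.
3 years from 11 November 2016 is 11 November 2019.
Because the plaintiff's legal incapacity ran from 14 October 2018 to 20 October 2019, the deadline is extended by 371 days to 16 November 2020.
The 22 September 2020 filing precedes the 16 November 2020 deadline; the claim is timely.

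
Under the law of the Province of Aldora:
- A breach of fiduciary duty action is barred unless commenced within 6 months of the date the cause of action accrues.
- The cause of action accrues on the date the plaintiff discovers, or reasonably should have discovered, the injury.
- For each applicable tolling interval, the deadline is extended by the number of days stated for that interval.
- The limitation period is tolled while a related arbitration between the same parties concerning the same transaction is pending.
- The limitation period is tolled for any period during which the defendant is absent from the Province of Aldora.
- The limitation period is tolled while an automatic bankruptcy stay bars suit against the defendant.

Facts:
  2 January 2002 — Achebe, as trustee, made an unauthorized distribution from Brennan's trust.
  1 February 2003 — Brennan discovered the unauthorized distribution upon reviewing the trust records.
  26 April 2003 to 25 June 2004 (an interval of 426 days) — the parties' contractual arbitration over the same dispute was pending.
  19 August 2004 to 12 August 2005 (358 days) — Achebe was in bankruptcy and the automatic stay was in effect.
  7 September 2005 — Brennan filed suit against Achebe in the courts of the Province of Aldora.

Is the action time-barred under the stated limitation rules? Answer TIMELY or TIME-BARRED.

TIMELY

Accrual is tied to discovery, so the period began on 1 February 2003 rather than on 2 January 2002 when the act occurred.
6 months from 1 February 2003 is 1 August 2003.
The period was tolled for 426 days by the pending related arbitration (26 April 2003 to 25 June 2004), pushing the deadline to 30 September 2004.
Because the automatic bankruptcy stay ran from 19 August 2004 to 12 August 2005, the deadline is extended by 358 days to 23 September 2005.
Brennan filed on 7 September 2005, before the 23 September 2005 deadline, so the action is timely.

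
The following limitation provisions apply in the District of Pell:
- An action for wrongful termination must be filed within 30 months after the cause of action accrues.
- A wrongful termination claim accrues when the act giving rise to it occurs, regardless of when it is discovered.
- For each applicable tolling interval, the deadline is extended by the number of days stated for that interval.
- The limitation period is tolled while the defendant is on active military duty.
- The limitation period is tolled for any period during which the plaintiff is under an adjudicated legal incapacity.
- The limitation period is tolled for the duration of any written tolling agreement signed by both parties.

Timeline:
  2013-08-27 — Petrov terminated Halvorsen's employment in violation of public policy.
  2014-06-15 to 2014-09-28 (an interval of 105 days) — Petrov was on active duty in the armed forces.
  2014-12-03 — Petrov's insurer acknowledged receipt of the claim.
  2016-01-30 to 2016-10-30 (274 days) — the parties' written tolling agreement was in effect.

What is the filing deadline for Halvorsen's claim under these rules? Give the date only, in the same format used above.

The limitation period began to run on 2013-08-27.
Adding the 30 months base period to 2013-08-27 gives a deadline of 2016-02-27, before any tolling.
Because the defendant's active military service ran from 2014-06-15 to 2014-09-28, the deadline is extended by 105 days to 2016-06-11.
Because the written tolling agreement ran from 2016-01-30 to 2016-10-30, the deadline is extended by 274 days to 2017-03-12.
None of the other events listed affects the running of the period under the stated rules.

2017-03-12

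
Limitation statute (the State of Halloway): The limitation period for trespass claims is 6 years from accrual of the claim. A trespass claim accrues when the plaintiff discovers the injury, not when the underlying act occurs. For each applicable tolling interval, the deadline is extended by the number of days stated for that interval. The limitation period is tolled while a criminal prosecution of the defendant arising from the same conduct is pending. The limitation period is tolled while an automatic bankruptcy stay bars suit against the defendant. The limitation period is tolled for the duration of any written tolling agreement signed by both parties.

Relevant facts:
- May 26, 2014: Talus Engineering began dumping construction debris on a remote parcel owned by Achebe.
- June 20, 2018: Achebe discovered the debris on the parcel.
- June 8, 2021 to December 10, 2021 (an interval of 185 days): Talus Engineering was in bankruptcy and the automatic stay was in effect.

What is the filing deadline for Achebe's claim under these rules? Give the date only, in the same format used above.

Accrual is tied to discovery, so the period began on June 20, 2018 rather than on May 26, 2014 when the act occurred.
6 years from June 20, 2018 is June 20, 2024.
The period was tolled for 185 days by the automatic bankruptcy stay (June 8, 2021 to December 10, 2021), pushing the deadline to December 22, 2024.

December 22, 2024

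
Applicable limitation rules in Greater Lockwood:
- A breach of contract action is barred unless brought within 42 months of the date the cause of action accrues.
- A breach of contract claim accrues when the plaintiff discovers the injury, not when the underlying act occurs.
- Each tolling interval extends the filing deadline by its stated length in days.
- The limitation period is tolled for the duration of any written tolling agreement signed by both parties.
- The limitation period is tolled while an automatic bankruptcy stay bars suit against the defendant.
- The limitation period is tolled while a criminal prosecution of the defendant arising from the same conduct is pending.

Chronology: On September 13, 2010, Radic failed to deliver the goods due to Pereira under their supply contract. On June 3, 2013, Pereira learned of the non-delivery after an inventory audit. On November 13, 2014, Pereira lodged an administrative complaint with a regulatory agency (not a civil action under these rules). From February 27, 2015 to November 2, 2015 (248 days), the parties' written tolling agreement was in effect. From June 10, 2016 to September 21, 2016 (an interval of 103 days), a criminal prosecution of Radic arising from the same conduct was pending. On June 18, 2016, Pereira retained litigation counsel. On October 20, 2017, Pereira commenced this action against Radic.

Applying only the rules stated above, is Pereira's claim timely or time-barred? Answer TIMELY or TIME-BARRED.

TIMELY

Accrual is tied to discovery, so the period began on June 3, 2013 rather than on September 13, 2010 when the act occurred.
Adding the 42 months base period to June 3, 2013 gives a deadline of December 3, 2016, before any tolling.
Because the written tolling agreement ran from February 27, 2015 to November 2, 2015, the deadline is extended by 248 days to August 8, 2017.
The pending criminal prosecution from June 10, 2016 to September 21, 2016 tolled the period for 103 days, extending the deadline to November 19, 2017.
Nothing else in the chronology tolls or restarts the period.
Filing on October 20, 2017 beat the November 19, 2017 deadline — the action is timely.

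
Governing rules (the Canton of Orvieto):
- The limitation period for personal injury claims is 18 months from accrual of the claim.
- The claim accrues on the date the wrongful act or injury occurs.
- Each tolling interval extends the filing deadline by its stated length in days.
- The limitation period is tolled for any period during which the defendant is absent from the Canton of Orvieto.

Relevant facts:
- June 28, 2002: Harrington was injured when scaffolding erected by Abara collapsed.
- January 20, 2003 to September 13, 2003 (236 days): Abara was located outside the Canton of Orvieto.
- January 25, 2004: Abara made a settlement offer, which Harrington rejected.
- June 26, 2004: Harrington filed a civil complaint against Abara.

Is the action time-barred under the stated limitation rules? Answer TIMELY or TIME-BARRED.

The limitation period began to run on June 28, 2002.
Adding the 18 months base period to June 28, 2002 gives a deadline of December 28, 2003, before any tolling.
The period was tolled for 236 days by the defendant's absence from the jurisdiction (January 20, 2003 to September 13, 2003), pushing the deadline to August 20, 2004.
Nothing else in the chronology tolls or restarts the period.
Harrington filed on June 26, 2004, before the August 20, 2004 deadline, so the action is timely.

TIMELY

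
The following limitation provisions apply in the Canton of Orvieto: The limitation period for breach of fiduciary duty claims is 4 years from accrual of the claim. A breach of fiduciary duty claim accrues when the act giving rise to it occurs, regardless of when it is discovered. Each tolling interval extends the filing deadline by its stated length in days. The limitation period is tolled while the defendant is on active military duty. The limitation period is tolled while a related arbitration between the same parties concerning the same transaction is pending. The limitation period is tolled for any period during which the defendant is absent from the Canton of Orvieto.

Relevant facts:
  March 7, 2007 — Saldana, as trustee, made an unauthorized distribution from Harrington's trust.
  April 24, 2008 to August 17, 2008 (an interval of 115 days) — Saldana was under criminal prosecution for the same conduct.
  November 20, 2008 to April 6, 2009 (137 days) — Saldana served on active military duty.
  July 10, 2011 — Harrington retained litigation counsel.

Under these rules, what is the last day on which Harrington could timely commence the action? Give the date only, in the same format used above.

The limitation period began to run on March 7, 2007.
4 years from March 7, 2007 is March 7, 2011.
Because the defendant's active military service ran from November 20, 2008 to April 6, 2009, the deadline is extended by 137 days to July 22, 2011.
No stated provision tolls the period for a criminal prosecution, so the interval from April 24, 2008 to August 17, 2008 has no effect on the deadline.
Nothing else in the chronology tolls or restarts the period.

July 22, 2011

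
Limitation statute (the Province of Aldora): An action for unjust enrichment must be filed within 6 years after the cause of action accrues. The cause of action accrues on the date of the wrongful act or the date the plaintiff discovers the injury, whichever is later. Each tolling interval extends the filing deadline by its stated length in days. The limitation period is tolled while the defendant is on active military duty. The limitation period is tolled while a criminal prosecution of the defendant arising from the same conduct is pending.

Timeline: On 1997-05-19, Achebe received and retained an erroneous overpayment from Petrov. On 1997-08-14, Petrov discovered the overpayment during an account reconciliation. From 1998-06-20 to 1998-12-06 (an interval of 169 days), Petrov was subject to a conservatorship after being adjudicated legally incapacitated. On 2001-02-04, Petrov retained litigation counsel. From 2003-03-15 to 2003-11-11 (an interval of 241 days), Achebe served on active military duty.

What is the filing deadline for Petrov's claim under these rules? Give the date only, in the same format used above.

Taking the later of the act (1997-05-19) and discovery (1997-08-14), the claim accrued on 1997-08-14.
The untolled deadline — 6 years after 1997-08-14 — is 2003-08-14.
The period was tolled for 241 days by the defendant's active military service (2003-03-15 to 2003-11-11), pushing the deadline to 2004-04-11.
Although the plaintiff's incapacity ran from 1998-06-20 to 1998-12-06, the stated rules do not make that a tolling event, so it is disregarded.
Nothing else in the chronology tolls or restarts the period.

2004-04-11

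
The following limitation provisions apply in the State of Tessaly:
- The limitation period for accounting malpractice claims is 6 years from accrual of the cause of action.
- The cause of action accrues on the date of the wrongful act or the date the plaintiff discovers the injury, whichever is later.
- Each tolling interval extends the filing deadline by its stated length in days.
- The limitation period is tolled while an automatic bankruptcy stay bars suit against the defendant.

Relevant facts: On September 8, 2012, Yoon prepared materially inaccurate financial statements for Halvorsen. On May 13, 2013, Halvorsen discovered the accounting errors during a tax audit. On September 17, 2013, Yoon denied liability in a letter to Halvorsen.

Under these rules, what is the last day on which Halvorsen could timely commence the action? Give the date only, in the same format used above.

Taking the later of the act (September 8, 2012) and discovery (May 13, 2013), the claim accrued on May 13, 2013.
The untolled deadline — 6 years after May 13, 2013 — is May 13, 2019.
Nothing else in the chronology tolls or restarts the period.

May 13, 2019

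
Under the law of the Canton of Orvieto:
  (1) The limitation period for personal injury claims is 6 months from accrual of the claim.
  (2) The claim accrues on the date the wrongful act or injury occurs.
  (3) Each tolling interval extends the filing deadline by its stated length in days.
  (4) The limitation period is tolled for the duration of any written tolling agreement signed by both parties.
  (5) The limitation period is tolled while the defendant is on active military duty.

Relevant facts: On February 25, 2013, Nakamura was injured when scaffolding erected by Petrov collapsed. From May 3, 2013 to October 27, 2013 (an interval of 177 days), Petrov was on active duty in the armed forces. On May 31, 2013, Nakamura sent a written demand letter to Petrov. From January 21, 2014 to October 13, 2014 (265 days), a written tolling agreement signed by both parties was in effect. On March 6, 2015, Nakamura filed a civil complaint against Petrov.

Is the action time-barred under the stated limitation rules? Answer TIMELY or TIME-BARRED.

The claim accrued on February 25, 2013, when the wrongful act occurred.
Adding the 6 months base period to February 25, 2013 gives a deadline of August 25, 2013, before any tolling.
Because the defendant's active military service ran from May 3, 2013 to October 27, 2013, the deadline is extended by 177 days to February 18, 2014.
Because the written tolling agreement ran from January 21, 2014 to October 13, 2014, the deadline is extended by 265 days to November 10, 2014.
Nothing else in the chronology tolls or restarts the period.
Filing on March 6, 2015 missed the November 10, 2014 deadline — the action is time-barred.

TIME-BARRED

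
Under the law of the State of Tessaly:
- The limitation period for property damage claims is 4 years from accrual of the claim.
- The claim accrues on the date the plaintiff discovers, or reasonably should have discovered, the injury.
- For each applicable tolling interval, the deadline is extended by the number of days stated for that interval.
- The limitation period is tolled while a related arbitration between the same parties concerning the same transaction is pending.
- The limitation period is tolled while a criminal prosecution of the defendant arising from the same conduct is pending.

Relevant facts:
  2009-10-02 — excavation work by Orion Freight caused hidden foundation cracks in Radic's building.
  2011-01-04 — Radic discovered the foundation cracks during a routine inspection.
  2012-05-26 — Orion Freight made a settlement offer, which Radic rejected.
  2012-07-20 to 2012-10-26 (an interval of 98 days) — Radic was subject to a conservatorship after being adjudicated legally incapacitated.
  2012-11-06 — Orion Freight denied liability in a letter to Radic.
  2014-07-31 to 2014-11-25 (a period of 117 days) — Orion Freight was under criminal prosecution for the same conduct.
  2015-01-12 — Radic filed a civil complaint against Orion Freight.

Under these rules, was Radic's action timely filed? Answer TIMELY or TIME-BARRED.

TIMELY

Accrual is tied to discovery, so the period began on 2011-01-04 rather than on 2009-10-02 when the act occurred.
Adding the 4 years base period to 2011-01-04 gives a deadline of 2015-01-04, before any tolling.
The period was tolled for 117 days by the pending criminal prosecution (2014-07-31 to 2014-11-25), pushing the deadline to 2015-05-01.
The plaintiff's legal incapacity from 2012-07-20 to 2012-10-26 does not toll the period, because no stated rule makes the plaintiff's incapacity a tolling event.
The other events in the timeline have no effect on the limitation period under the stated rules.
Filing on 2015-01-12 beat the 2015-05-01 deadline — the action is timely.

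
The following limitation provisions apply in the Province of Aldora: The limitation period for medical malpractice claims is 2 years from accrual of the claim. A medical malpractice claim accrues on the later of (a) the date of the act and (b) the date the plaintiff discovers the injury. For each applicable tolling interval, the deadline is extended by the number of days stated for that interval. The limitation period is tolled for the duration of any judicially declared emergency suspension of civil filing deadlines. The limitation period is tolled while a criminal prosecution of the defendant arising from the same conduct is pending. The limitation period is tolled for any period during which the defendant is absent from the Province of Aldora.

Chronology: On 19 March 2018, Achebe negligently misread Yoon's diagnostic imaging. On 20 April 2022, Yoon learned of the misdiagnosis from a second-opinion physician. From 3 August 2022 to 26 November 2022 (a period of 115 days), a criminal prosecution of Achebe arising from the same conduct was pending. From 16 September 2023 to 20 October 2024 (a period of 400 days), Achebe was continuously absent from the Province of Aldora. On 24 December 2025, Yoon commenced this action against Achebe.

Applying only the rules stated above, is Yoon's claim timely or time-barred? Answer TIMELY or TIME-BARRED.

Taking the later of the act (19 March 2018) and discovery (20 April 2022), the claim accrued on 20 April 2022.
Adding the 2 years base period to 20 April 2022 gives a deadline of 20 April 2024, before any tolling.
Because the pending criminal prosecution ran from 3 August 2022 to 26 November 2022, the deadline is extended by 115 days to 13 August 2024.
The defendant's absence from the jurisdiction from 16 September 2023 to 20 October 2024 tolled the period for 400 days, extending the deadline to 17 September 2025.
The 24 December 2025 filing falls after the 17 September 2025 deadline; the claim is time-barred.

TIME-BARRED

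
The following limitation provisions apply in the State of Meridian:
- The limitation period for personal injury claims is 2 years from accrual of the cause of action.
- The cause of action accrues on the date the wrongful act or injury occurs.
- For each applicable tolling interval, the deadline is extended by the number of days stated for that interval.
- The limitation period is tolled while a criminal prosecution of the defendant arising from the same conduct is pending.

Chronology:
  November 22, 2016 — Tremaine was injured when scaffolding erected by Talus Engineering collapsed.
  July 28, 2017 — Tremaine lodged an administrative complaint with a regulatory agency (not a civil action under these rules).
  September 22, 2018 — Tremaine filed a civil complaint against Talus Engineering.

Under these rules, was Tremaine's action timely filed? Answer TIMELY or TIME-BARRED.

The claim accrued on November 22, 2016, when the wrongful act occurred.
The untolled deadline — 2 years after November 22, 2016 — is November 22, 2018.
Nothing else in the chronology tolls or restarts the period.
The September 22, 2018 filing precedes the November 22, 2018 deadline; the claim is timely.

TIMELY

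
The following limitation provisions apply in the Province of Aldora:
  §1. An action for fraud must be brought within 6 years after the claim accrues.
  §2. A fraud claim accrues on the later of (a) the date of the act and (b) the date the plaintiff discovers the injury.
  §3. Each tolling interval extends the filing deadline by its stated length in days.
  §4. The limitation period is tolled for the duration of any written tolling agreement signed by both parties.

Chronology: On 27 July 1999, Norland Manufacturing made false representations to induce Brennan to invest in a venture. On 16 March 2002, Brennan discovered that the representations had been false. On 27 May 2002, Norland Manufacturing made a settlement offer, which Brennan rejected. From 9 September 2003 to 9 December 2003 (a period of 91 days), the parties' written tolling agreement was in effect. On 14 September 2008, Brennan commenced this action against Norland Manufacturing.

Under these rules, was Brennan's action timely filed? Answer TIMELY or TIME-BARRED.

TIME-BARRED

Taking the later of the act (27 July 1999) and discovery (16 March 2002), the claim accrued on 16 March 2002.
6 years from 16 March 2002 is 16 March 2008.
Because the written tolling agreement ran from 9 September 2003 to 9 December 2003, the deadline is extended by 91 days to 15 June 2008.
Nothing else in the chronology tolls or restarts the period.
The 14 September 2008 filing falls after the 15 June 2008 deadline; the claim is time-barred.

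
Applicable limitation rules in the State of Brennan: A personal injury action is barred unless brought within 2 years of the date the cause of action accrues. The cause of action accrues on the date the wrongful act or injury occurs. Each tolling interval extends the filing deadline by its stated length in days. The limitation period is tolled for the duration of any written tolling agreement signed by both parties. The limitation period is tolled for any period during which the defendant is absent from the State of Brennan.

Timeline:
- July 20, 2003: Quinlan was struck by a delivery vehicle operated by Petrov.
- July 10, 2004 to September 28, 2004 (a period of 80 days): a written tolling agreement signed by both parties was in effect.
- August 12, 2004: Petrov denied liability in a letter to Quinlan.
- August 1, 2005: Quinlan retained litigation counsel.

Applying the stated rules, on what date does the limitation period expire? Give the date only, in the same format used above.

October 8, 2005

The limitation period began to run on July 20, 2003.
Adding the 2 years base period to July 20, 2003 gives a deadline of July 20, 2005, before any tolling.
Because the written tolling agreement ran from July 10, 2004 to September 28, 2004, the deadline is extended by 80 days to October 8, 2005.
The other events in the timeline have no effect on the limitation period under the stated rules.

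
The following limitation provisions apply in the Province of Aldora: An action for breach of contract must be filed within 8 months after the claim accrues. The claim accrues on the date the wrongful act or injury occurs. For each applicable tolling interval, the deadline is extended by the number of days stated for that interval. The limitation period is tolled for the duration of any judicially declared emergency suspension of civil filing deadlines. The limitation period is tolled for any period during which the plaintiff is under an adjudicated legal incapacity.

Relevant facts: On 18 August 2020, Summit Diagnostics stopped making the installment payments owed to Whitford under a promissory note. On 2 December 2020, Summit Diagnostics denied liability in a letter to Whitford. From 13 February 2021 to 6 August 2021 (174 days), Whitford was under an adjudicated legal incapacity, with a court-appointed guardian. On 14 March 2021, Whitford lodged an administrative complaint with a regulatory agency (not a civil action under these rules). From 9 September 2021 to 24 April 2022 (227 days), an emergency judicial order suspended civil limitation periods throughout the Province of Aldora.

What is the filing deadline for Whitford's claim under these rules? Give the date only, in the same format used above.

The claim accrued on 18 August 2020, when the wrongful act occurred.
Adding the 8 months base period to 18 August 2020 gives a deadline of 18 April 2021, before any tolling.
The period was tolled for 174 days by the plaintiff's legal incapacity (13 February 2021 to 6 August 2021), pushing the deadline to 9 October 2021.
Because the emergency suspension of filing deadlines ran from 9 September 2021 to 24 April 2022, the deadline is extended by 227 days to 24 May 2022.
The other events in the timeline have no effect on the limitation period under the stated rules.

24 May 2022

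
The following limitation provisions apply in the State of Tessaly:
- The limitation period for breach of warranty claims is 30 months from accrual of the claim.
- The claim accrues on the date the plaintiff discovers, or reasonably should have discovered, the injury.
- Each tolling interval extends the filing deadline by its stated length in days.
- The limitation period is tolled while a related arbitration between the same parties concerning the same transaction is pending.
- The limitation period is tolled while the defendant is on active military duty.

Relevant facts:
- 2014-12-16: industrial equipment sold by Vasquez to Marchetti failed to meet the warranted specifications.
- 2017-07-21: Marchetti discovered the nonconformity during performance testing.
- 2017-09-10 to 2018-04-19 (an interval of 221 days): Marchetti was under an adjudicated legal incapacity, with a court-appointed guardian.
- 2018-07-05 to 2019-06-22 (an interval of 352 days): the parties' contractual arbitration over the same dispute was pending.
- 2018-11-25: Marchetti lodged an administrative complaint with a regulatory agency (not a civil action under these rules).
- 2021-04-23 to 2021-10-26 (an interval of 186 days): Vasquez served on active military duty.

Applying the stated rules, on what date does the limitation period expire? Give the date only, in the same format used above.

Accrual is tied to discovery, so the period began on 2017-07-21 rather than on 2014-12-16 when the act occurred.
Adding the 30 months base period to 2017-07-21 gives a deadline of 2020-01-21, before any tolling.
The period was tolled for 352 days by the pending related arbitration (2018-07-05 to 2019-06-22), pushing the deadline to 2021-01-07.
The defendant's active military service starting 2021-04-23 came too late — the period had run on 2021-01-07 — and so does not extend the deadline.
The plaintiff's legal incapacity from 2017-09-10 to 2018-04-19 does not toll the period, because no stated rule makes the plaintiff's incapacity a tolling event.
None of the other events listed affects the running of the period under the stated rules.

2021-01-07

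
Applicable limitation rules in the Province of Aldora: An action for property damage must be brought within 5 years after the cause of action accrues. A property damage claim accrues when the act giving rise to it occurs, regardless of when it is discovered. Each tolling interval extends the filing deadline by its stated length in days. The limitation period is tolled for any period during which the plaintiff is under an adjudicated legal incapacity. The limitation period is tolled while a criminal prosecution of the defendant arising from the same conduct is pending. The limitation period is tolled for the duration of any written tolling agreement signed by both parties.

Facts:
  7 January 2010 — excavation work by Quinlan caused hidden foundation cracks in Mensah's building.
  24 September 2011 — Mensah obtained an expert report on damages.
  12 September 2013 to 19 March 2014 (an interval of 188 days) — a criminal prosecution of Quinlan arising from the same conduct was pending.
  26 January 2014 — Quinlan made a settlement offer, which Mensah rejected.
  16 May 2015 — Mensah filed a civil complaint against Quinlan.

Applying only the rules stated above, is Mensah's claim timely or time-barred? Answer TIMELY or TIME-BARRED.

The cause of action accrued on 7 January 2010, the date of the act.
5 years from 7 January 2010 is 7 January 2015.
Because the pending criminal prosecution ran from 12 September 2013 to 19 March 2014, the deadline is extended by 188 days to 14 July 2015.
None of the other events listed affects the running of the period under the stated rules.
Filing on 16 May 2015 beat the 14 July 2015 deadline — the action is timely.

TIMELY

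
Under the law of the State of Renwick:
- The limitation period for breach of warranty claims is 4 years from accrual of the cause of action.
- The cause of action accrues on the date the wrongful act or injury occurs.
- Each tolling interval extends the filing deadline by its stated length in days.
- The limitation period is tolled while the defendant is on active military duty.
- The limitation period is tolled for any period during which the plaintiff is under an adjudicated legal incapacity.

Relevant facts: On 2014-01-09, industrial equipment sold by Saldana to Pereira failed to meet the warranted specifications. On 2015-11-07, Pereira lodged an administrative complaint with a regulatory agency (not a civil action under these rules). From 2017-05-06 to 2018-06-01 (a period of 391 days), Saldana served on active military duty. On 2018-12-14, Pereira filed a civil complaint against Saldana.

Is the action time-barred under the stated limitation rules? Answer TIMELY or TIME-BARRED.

TIMELY

The claim accrued on 2014-01-09, when the wrongful act occurred.
The untolled deadline — 4 years after 2014-01-09 — is 2018-01-09.
The period was tolled for 391 days by the defendant's active military service (2017-05-06 to 2018-06-01), pushing the deadline to 2019-02-04.
Nothing else in the chronology tolls or restarts the period.
The 2018-12-14 filing precedes the 2019-02-04 deadline; the claim is timely.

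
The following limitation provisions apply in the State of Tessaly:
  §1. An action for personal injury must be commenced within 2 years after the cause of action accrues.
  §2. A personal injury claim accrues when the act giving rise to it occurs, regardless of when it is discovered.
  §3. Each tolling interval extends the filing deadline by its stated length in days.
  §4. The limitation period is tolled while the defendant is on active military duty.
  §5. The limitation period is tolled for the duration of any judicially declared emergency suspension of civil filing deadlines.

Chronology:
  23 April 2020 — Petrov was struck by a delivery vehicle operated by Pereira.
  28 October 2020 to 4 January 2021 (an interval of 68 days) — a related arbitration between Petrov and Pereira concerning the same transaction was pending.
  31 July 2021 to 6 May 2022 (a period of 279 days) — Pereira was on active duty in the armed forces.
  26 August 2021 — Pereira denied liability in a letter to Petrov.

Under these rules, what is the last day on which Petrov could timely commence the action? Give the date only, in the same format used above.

27 January 2023

The limitation period began to run on 23 April 2020.
The untolled deadline — 2 years after 23 April 2020 — is 23 April 2022.
Because the defendant's active military service ran from 31 July 2021 to 6 May 2022, the deadline is extended by 279 days to 27 January 2023.
Although a pending arbitration ran from 28 October 2020 to 4 January 2021, the stated rules do not make that a tolling event, so it is disregarded.
The other events in the timeline have no effect on the limitation period under the stated rules.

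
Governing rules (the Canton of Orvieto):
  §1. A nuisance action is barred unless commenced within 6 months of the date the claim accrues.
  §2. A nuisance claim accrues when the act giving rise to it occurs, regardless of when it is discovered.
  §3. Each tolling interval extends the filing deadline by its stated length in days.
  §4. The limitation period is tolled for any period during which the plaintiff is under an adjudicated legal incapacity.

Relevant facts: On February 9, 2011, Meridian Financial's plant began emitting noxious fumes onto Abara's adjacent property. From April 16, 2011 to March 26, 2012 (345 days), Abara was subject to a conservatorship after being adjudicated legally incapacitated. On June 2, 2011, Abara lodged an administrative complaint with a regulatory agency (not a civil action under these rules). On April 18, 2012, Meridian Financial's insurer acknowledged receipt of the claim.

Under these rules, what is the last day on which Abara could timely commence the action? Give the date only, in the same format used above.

The claim accrued on February 9, 2011, when the wrongful act occurred.
Adding the 6 months base period to February 9, 2011 gives a deadline of August 9, 2011, before any tolling.
The period was tolled for 345 days by the plaintiff's legal incapacity (April 16, 2011 to March 26, 2012), pushing the deadline to July 19, 2012.
None of the other events listed affects the running of the period under the stated rules.

July 19, 2012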